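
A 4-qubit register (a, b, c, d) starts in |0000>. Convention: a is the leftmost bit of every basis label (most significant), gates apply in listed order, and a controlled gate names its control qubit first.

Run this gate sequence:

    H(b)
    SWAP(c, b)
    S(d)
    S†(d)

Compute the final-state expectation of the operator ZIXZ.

The observable ZIXZ averages to 1. Key observation: the block from step 3 through step 4 cancels to the identity and can be dropped.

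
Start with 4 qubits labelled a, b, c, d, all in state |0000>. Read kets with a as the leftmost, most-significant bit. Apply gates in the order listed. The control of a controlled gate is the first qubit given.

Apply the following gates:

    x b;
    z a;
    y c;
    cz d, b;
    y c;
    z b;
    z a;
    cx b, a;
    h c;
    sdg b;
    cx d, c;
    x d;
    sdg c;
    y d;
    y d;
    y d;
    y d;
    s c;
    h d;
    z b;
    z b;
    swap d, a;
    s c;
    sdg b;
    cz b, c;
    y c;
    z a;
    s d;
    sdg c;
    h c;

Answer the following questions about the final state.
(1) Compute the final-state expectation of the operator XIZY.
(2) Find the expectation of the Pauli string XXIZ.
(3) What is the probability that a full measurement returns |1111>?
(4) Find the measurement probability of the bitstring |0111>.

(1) In the final state, XIZY has expectation 0. Key observation: the block from step 13 through step 18 cancels to the identity and can be dropped.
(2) The observable XXIZ averages to 0.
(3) A full measurement returns |1111> with probability 1/2.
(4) The probability of measuring |0111> is 1/2.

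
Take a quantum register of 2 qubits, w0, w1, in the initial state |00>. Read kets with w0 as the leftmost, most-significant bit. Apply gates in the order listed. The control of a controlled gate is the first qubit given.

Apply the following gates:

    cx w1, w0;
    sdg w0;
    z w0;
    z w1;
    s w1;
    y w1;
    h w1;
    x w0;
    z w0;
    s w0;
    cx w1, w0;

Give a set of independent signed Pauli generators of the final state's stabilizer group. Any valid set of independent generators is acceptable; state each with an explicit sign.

The final state is stabilized by the group generated by -XX, -ZZ; other independent generating sets are equally valid.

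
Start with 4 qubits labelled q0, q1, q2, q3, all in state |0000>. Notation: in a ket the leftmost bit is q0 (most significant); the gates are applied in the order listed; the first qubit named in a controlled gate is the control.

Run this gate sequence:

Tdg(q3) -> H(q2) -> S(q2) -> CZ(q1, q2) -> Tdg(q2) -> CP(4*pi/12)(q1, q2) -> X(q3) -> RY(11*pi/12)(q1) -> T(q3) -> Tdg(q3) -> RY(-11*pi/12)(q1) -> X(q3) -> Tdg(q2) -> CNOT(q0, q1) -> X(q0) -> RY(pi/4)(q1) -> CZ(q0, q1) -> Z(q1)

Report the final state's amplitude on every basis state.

The resulting statevector has amplitude sqrt(2*sqrt(2) + 4)/4 on |1000>, sqrt(2*sqrt(2) + 4)/4 on |1010>, sqrt(4 - 2*sqrt(2))/4 on |1100>, sqrt(4 - 2*sqrt(2))/4 on |1110>, and 0 on every other basis state. Key observation: the block from step 7 through step 12 cancels to the identity and can be dropped.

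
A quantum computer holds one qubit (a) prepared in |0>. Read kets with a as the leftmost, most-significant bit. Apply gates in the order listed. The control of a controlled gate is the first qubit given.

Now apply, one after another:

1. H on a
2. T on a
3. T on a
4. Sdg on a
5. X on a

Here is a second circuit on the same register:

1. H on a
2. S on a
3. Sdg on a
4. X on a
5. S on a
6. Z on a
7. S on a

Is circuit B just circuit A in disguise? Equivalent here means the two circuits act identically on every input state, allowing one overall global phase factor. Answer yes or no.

Yes, they are equivalent — the unitaries differ by at most a global phase.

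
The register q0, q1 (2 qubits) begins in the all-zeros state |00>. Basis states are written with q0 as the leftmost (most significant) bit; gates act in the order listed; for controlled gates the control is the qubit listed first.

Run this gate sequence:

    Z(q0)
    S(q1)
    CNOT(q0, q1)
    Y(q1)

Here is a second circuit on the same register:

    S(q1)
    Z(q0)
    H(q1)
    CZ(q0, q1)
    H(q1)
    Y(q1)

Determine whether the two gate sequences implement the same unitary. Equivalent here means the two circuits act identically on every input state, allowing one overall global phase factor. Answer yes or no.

Yes, they are equivalent — the unitaries differ by at most a global phase.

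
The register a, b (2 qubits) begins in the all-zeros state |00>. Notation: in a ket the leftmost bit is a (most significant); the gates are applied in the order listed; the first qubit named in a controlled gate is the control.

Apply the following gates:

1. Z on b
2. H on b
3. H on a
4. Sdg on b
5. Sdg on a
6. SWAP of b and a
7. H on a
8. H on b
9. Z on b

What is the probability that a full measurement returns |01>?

A full measurement returns |01> with probability 1/4.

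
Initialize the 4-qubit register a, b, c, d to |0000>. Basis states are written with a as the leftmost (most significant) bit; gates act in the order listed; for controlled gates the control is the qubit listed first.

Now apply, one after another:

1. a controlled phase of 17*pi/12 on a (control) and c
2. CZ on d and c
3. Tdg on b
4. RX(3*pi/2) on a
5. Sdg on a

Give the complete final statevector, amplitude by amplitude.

The final amplitudes are -sqrt(2)/2 on |0000>, -sqrt(2)/2 on |1000>, and 0 on every other basis state.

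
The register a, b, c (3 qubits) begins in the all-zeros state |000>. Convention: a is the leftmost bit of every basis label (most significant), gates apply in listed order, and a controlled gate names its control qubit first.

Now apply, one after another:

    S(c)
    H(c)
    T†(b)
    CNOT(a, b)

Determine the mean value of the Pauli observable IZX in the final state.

The expectation value of IZX is 1.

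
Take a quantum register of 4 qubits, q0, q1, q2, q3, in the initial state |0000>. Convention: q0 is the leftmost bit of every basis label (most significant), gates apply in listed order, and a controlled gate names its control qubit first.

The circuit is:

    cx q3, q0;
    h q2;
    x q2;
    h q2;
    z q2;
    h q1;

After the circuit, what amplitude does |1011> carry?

The amplitude on |1011> is 0. Key observation: steps 2-5 multiply out to the identity, so the circuit reduces to the remaining gates.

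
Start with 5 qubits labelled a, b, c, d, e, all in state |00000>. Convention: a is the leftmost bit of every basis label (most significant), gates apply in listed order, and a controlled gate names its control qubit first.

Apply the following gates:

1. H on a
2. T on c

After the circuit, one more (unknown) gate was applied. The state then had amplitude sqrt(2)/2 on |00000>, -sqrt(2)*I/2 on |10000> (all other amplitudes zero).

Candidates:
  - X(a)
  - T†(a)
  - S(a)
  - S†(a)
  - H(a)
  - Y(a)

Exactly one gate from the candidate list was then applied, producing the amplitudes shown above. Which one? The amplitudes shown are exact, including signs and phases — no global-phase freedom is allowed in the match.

It was S†(a) that produced the state shown.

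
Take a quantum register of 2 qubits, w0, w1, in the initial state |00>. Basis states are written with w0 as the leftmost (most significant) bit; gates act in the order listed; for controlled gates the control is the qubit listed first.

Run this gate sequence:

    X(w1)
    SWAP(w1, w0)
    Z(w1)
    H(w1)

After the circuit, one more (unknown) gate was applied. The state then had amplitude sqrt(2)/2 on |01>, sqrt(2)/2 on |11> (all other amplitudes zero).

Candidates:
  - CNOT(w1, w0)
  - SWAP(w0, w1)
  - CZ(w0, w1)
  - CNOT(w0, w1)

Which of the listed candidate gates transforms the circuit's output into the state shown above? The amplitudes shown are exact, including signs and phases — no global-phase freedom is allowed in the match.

The applied gate was SWAP(w0, w1).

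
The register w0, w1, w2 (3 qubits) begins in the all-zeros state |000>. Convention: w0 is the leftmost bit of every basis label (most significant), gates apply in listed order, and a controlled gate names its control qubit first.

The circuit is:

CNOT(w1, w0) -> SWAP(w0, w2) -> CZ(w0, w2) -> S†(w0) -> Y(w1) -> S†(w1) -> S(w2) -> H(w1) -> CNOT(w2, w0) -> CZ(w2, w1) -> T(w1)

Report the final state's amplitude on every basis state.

The final amplitudes are sqrt(2)/2 on |000>, -sqrt(2)*exp(I*pi/4)/2 on |010>, and 0 on every other basis state.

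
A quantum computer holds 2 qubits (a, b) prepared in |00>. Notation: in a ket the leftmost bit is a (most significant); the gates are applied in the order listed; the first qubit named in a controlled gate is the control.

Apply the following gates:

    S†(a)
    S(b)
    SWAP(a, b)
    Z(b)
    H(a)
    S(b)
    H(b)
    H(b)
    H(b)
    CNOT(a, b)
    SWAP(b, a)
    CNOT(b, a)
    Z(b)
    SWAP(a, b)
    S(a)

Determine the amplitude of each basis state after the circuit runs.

After the circuit, the state carries amplitude 1/2 on |00>, 1/2 on |01>, -I/2 on |10>, -I/2 on |11>. Key observation: the block from step 8 through step 9 cancels to the identity and can be dropped.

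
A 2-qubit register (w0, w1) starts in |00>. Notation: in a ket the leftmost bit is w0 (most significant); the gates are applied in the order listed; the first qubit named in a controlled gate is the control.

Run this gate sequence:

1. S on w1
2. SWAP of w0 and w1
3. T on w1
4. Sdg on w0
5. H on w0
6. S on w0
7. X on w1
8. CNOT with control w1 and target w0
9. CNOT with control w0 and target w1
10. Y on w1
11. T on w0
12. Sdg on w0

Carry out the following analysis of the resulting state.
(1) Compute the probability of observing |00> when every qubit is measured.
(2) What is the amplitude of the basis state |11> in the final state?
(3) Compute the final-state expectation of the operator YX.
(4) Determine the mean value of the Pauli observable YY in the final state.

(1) The probability of measuring |00> is 1/2.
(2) The amplitude on |11> is sqrt(2)*exp(I*pi/4)/2.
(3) The observable YX averages to sqrt(2)/2.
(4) The expectation value of YY is -sqrt(2)/2.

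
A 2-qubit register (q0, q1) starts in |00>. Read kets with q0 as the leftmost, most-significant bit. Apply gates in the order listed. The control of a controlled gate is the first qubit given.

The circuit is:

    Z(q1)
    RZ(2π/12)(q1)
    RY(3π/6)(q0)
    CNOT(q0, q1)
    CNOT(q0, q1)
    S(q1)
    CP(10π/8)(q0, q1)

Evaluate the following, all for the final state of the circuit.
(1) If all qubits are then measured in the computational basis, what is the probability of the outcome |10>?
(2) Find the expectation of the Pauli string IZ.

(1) Outcome |10> occurs with probability 1/2. Key observation: the block from step 4 through step 5 cancels to the identity and can be dropped.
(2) The expectation value of IZ is 1.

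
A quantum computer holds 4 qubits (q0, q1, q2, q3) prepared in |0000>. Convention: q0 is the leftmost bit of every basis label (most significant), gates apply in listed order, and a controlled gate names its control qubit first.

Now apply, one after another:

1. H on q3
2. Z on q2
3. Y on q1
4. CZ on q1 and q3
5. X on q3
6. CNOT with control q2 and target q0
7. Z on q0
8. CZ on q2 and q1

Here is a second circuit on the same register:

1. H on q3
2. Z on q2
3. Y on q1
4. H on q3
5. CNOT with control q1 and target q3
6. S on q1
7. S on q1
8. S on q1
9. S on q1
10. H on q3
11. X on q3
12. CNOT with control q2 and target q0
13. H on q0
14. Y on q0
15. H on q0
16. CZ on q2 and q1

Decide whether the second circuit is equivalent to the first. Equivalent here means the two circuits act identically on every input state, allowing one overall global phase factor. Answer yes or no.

No: there is an input state on which the two circuits produce genuinely different outputs (not merely differing by a phase).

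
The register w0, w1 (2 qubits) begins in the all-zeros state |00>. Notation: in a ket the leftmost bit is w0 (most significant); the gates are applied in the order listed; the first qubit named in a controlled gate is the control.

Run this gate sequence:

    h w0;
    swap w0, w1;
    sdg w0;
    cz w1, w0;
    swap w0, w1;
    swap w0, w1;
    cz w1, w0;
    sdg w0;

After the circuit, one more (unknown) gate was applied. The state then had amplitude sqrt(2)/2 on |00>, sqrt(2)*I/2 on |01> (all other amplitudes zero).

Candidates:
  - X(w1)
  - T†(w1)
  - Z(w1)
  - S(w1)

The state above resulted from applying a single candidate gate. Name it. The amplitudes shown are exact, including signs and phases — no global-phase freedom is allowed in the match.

The unique candidate consistent with the amplitudes is S(w1). Key observation: the block from step 4 through step 7 cancels to the identity and can be dropped.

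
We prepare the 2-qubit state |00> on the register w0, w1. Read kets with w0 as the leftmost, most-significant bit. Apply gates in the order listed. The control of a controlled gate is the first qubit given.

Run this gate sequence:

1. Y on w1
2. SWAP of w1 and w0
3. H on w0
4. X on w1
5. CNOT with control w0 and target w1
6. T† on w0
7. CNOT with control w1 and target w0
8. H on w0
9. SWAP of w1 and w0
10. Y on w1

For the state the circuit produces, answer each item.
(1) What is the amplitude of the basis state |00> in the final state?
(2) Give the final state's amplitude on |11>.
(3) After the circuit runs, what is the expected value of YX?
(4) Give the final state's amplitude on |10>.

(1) The amplitude on |00> is -exp(3*I*pi/4)/2.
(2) The final state's coefficient on |11> equals -1/2.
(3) The observable YX averages to -sqrt(2)/2.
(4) |10> carries amplitude -1/2 in the final state.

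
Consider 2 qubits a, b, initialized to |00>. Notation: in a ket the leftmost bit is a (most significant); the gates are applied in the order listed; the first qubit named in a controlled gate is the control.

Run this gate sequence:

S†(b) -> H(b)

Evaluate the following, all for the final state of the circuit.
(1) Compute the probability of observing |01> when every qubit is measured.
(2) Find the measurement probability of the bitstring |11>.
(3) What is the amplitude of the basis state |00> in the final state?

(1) A full measurement returns |01> with probability 1/2.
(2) Outcome |11> occurs with probability 0.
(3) The amplitude on |00> is sqrt(2)/2.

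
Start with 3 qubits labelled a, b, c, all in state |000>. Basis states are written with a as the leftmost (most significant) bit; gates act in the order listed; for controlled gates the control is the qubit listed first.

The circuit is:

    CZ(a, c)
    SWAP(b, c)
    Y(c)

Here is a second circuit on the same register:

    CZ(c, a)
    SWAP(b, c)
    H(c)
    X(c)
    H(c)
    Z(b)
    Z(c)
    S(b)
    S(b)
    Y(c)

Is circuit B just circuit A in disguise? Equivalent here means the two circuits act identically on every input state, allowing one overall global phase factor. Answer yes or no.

Yes — the two circuits implement the same unitary up to a global phase.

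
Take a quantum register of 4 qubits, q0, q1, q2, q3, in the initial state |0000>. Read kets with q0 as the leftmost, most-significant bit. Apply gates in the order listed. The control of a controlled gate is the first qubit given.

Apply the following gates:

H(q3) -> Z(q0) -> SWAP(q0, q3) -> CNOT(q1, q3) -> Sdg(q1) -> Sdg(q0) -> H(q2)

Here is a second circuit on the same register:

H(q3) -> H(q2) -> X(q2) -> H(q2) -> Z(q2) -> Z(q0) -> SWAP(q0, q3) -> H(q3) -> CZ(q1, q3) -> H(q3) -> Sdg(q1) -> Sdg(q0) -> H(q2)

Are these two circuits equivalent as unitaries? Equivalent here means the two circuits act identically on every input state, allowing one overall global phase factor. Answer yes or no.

Yes — the two circuits implement the same unitary up to a global phase.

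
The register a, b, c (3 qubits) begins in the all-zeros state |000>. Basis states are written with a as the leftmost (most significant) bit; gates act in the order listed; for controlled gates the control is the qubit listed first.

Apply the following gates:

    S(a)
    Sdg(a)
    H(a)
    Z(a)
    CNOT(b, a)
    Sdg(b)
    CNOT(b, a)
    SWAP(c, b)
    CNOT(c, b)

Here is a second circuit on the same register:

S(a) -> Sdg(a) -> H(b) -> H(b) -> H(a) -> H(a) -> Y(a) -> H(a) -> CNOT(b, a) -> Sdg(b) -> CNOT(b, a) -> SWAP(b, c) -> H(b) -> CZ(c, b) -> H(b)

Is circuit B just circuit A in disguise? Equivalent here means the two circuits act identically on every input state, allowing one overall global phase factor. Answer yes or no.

No: there is an input state on which the two circuits produce genuinely different outputs (not merely differing by a phase).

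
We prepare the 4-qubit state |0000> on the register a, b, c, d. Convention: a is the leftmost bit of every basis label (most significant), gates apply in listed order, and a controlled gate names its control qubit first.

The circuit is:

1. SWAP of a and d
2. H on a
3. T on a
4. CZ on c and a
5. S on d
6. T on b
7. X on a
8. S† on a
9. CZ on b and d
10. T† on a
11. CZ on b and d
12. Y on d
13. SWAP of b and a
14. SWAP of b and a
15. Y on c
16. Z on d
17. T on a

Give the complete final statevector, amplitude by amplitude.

After the circuit, the state carries amplitude sqrt(2)*exp(I*pi/4)/2 on |0011>, -sqrt(2)*I/2 on |1011>, and 0 on every other basis state.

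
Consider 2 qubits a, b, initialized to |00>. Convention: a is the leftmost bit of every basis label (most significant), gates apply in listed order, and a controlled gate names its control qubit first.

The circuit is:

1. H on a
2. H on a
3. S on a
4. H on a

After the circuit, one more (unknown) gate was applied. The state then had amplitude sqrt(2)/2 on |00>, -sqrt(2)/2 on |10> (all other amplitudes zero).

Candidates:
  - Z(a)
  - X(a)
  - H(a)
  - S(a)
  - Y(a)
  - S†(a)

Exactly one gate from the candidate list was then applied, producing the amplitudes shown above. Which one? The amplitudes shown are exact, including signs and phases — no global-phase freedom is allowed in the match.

It was Z(a) that produced the state shown. Key observation: the block from step 1 through step 2 cancels to the identity and can be dropped.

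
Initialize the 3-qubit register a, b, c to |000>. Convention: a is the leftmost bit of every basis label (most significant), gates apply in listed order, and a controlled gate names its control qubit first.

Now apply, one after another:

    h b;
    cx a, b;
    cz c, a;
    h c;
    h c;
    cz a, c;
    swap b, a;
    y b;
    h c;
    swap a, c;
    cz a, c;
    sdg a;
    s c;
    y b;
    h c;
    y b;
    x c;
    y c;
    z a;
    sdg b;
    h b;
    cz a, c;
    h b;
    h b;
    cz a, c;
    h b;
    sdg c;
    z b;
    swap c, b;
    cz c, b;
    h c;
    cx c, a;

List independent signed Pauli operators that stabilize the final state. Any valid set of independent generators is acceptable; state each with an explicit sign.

The stabilizer group can be generated by +XZI, -ZXZ, -IZX, among other valid generating sets. Key observation: the block from step 21 through step 26 cancels to the identity and can be dropped.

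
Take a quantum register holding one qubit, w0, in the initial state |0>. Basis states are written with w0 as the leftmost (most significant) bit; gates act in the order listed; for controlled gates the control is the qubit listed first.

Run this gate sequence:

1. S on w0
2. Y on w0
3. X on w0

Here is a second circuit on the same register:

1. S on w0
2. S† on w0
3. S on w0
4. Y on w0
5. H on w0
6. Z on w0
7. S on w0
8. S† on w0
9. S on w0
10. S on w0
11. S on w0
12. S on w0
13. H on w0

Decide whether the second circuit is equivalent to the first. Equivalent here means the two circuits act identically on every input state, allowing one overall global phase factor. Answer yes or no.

Yes: on every input state the two circuits agree up to one overall phase factor.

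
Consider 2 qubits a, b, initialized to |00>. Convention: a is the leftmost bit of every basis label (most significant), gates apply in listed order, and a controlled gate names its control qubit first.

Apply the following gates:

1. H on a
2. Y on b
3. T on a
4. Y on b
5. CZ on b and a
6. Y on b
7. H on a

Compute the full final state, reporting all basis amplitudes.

The final amplitudes are 0 on |00>, exp(3*I*pi/4)/2 + I/2 on |01>, 0 on |10>, -exp(3*I*pi/4)/2 + I/2 on |11>.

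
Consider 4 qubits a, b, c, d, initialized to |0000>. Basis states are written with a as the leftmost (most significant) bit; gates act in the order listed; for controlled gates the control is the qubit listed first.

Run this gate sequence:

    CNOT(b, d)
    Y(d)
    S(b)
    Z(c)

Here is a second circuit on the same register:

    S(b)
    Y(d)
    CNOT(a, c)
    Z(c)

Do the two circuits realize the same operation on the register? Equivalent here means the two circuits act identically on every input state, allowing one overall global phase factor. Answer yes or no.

No — the two circuits implement different unitaries, even allowing a global phase.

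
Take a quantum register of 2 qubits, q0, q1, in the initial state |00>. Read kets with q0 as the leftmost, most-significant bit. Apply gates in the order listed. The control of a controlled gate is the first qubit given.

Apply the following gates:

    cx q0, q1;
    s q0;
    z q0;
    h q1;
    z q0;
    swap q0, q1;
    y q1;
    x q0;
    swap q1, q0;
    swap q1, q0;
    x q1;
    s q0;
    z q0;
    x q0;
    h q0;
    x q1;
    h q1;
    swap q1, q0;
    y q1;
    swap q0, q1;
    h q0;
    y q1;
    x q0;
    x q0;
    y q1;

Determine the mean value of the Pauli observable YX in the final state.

The observable YX averages to -1.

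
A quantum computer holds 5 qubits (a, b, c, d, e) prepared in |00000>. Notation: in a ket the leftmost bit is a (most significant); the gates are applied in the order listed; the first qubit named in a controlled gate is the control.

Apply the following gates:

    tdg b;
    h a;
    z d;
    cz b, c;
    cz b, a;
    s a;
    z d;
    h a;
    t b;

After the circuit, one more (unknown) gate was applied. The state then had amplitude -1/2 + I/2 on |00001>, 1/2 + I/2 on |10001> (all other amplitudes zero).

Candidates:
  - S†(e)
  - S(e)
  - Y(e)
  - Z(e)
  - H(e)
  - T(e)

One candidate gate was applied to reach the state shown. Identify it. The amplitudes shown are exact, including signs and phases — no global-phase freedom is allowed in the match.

It was Y(e) that produced the state shown.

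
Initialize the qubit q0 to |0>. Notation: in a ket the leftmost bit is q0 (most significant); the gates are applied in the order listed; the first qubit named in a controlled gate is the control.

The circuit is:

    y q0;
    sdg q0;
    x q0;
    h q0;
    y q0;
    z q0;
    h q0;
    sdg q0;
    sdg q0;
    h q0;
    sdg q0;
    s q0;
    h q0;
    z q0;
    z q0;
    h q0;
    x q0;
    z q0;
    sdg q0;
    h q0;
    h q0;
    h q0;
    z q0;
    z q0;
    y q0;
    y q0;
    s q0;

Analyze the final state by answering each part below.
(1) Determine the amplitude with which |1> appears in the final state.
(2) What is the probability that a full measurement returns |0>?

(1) The amplitude on |1> is 1/2 - I/2. Key observation: gates 13-16 undo each other exactly, leaving only the rest of the circuit to track.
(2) A full measurement returns |0> with probability 1/2.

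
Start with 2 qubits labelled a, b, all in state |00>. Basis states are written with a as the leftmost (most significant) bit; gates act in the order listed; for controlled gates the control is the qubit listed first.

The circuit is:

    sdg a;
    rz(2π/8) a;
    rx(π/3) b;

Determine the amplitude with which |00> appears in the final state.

The final state's coefficient on |00> equals -sqrt(3)*exp(7*I*pi/8)/2.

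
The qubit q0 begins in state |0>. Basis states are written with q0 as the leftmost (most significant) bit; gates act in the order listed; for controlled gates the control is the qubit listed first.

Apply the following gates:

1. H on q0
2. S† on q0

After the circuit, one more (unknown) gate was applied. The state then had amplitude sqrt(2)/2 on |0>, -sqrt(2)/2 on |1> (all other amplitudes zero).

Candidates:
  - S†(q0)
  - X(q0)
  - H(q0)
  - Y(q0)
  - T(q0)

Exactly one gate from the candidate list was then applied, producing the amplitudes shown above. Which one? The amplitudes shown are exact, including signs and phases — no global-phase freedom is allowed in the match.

The unique candidate consistent with the amplitudes is S†(q0).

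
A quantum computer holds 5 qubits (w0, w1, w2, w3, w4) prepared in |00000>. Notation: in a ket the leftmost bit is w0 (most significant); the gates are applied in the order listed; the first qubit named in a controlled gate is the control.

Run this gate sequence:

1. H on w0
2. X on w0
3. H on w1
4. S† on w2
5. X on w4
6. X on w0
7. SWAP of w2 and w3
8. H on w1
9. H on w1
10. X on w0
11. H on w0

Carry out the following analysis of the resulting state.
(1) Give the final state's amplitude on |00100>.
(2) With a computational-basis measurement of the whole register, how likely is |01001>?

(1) The amplitude on |00100> is 0.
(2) The probability of measuring |01001> is 1/2.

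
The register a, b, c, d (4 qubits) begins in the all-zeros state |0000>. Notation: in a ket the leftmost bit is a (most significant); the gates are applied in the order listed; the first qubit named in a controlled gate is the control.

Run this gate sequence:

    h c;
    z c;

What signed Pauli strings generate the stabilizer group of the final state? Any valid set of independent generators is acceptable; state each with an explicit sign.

The final state is stabilized by the group generated by -IIXI, +ZIII, +IZII, +IIIZ; other independent generating sets are equally valid.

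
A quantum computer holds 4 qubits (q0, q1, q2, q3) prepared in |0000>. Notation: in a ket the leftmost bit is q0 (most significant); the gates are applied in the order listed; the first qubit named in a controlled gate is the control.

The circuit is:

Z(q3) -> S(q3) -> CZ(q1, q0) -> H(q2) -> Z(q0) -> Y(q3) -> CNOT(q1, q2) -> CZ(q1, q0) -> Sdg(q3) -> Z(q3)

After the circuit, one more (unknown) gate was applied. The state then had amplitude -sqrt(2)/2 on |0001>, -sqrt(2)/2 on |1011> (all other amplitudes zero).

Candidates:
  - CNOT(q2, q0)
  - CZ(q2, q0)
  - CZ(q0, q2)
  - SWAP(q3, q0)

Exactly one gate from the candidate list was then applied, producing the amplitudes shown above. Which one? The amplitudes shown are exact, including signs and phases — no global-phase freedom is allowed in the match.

It was CNOT(q2, q0) that produced the state shown.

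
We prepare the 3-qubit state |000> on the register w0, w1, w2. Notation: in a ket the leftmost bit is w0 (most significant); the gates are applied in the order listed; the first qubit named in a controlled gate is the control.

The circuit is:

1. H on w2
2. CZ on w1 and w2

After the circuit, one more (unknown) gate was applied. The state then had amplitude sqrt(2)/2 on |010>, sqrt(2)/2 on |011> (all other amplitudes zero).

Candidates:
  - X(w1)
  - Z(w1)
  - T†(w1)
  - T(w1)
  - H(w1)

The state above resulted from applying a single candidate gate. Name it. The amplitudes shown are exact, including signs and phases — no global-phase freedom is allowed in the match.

The applied gate was X(w1).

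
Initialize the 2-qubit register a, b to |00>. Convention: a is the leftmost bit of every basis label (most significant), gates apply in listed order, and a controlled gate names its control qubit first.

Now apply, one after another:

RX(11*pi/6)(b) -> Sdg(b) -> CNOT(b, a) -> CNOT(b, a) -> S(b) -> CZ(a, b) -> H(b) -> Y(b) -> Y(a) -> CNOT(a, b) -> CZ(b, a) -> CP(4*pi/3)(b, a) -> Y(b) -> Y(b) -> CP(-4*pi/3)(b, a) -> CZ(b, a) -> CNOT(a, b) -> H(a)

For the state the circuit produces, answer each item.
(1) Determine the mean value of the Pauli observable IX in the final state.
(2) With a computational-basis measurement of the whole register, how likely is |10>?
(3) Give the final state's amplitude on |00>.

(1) The expectation value of IX is -sqrt(3)/2. Key observation: the block from step 10 through step 17 cancels to the identity and can be dropped.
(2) A full measurement returns |10> with probability 1/4.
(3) |00> carries amplitude -(1 - I)*(sqrt(6) + sqrt(2)*I)/8 in the final state.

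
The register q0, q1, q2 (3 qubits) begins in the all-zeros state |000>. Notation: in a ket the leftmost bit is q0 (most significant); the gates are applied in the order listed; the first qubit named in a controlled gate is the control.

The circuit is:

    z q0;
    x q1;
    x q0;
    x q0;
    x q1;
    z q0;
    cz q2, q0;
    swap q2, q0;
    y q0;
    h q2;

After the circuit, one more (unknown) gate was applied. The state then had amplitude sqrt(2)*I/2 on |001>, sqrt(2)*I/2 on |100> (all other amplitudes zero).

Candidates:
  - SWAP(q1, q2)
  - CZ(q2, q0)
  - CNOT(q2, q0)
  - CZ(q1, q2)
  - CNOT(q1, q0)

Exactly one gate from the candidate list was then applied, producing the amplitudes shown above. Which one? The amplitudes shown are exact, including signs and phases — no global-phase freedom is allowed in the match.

It was CNOT(q2, q0) that produced the state shown. Key observation: the block from step 1 through step 6 cancels to the identity and can be dropped.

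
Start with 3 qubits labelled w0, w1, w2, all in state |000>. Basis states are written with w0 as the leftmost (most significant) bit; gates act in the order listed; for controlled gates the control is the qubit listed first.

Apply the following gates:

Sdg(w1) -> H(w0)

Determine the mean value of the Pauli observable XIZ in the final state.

The observable XIZ averages to 1.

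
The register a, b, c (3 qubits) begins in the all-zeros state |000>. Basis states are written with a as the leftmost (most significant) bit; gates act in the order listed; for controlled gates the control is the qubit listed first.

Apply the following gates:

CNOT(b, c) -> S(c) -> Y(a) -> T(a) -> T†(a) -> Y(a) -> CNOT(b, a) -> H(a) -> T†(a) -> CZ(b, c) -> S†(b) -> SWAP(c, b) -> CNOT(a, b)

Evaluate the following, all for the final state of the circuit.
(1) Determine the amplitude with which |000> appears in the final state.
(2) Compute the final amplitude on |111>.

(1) The final state's coefficient on |000> equals sqrt(2)/2. Key observation: gates 3-6 undo each other exactly, leaving only the rest of the circuit to track.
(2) |111> carries amplitude 0 in the final state.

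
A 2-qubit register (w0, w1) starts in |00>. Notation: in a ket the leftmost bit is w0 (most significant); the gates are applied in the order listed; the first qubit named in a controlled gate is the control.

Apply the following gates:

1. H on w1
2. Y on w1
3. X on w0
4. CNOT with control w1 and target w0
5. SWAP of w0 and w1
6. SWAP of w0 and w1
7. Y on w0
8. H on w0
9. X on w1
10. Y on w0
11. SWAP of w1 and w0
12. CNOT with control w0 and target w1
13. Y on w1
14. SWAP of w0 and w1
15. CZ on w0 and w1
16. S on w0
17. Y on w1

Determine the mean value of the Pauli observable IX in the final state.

The observable IX averages to 1. Key observation: steps 5-6 multiply out to the identity, so the circuit reduces to the remaining gates.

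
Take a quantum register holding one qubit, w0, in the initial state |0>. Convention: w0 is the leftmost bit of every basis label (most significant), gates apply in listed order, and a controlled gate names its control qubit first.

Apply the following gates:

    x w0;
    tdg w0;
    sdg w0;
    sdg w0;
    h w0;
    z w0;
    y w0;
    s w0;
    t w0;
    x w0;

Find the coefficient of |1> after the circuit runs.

The amplitude on |1> is sqrt(2)*exp(I*pi/4)/2.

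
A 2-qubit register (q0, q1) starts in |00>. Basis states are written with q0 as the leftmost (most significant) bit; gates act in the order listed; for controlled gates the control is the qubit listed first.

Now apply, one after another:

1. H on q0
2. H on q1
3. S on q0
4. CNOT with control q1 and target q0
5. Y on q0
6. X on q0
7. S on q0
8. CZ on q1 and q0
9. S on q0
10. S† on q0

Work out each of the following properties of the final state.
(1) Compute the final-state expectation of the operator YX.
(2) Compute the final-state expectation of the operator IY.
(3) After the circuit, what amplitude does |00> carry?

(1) In the final state, YX has expectation 0.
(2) The expectation value of IY is 1.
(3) The amplitude on |00> is I/2.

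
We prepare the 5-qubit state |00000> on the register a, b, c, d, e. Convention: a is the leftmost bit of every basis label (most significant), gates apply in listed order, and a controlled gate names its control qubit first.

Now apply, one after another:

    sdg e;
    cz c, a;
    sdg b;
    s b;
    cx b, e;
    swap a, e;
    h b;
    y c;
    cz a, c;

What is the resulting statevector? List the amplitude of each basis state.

The final amplitudes are sqrt(2)*I/2 on |00100>, sqrt(2)*I/2 on |01100>, and 0 on every other basis state.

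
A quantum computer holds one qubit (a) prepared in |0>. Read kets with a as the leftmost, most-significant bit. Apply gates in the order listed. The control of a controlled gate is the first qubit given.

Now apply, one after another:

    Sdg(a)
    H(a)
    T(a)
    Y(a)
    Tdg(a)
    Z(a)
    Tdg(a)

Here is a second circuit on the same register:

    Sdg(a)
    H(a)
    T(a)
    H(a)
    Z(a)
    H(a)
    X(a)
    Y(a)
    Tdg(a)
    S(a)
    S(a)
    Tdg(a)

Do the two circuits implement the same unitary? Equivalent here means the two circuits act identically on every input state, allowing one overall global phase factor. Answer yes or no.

Yes — the two circuits implement the same unitary up to a global phase.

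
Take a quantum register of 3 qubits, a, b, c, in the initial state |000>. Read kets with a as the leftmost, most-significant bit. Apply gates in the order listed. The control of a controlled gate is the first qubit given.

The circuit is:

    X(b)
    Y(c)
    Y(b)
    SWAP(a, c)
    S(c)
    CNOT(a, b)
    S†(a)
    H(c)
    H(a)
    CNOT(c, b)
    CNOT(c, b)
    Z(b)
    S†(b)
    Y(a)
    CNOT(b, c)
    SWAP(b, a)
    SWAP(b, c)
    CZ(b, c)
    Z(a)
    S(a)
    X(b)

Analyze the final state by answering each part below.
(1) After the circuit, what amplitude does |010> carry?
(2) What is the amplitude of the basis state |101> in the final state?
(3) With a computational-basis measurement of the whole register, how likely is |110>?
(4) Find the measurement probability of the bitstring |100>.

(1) |010> carries amplitude 0 in the final state. Key observation: the block from step 10 through step 11 cancels to the identity and can be dropped.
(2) The final state's coefficient on |101> equals -1/2.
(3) A full measurement returns |110> with probability 1/4.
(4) The probability of measuring |100> is 1/4.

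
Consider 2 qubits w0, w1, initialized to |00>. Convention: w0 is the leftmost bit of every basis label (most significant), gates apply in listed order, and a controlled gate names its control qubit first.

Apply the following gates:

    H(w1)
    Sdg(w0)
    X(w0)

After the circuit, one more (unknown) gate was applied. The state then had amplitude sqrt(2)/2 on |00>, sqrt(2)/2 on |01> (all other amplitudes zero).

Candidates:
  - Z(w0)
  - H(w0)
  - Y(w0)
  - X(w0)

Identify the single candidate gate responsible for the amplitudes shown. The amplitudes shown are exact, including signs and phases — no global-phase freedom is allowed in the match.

The unique candidate consistent with the amplitudes is X(w0).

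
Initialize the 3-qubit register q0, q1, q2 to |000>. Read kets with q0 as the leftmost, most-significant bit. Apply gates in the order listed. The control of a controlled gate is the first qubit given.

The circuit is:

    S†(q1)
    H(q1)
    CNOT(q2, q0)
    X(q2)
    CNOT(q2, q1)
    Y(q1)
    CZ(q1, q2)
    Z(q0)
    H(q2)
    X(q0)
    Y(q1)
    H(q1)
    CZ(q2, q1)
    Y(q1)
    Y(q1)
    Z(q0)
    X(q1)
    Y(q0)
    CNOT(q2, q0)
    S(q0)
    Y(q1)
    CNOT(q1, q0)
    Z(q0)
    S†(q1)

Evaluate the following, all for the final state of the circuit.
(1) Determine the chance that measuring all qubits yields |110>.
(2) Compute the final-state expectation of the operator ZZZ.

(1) The probability of measuring |110> is 1/2.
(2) The expectation value of ZZZ is 1.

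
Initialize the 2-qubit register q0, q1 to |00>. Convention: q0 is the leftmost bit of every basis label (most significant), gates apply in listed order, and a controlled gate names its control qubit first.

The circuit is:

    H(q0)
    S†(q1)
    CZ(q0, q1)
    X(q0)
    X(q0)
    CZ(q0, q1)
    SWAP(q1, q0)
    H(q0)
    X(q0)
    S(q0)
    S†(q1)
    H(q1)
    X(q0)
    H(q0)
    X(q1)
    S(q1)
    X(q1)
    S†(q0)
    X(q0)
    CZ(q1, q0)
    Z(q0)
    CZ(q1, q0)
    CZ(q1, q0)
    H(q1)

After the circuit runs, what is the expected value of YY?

The observable YY averages to 1. Key observation: the block from step 3 through step 6 cancels to the identity and can be dropped.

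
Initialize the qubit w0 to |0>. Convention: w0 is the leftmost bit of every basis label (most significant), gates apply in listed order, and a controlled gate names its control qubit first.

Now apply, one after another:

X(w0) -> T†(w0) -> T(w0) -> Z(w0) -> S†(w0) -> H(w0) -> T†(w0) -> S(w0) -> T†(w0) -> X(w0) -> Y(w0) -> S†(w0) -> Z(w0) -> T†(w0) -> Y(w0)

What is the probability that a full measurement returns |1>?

Outcome |1> occurs with probability 1/2.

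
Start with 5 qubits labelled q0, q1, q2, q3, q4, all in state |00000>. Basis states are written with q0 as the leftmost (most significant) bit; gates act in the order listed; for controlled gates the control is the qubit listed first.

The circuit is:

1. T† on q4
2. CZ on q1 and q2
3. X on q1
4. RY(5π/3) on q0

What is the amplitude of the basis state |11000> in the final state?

The amplitude on |11000> is 1/2.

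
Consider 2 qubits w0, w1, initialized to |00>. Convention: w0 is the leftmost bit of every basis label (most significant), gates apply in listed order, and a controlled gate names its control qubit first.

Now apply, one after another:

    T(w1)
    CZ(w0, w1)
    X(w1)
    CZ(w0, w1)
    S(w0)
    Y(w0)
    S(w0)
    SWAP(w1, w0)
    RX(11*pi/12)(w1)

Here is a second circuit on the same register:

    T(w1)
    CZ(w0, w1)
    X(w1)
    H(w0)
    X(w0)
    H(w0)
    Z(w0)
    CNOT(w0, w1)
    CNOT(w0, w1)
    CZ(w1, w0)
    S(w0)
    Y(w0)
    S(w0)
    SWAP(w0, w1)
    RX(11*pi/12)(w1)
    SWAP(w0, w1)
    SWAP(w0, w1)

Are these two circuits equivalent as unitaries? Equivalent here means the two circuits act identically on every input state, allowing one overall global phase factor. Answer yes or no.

Yes — the two circuits implement the same unitary up to a global phase.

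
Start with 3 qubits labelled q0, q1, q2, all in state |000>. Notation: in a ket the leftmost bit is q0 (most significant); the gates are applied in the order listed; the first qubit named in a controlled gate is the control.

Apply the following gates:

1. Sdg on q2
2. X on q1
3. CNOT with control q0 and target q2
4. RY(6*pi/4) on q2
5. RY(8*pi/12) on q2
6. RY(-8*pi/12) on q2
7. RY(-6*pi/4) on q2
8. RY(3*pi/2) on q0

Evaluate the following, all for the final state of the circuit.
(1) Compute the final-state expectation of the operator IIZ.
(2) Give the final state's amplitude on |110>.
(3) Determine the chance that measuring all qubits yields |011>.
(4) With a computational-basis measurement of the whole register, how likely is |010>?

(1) The expectation value of IIZ is 1. Key observation: steps 4-7 multiply out to the identity, so the circuit reduces to the remaining gates.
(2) The final state's coefficient on |110> equals sqrt(2)/2.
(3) Outcome |011> occurs with probability 0.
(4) Outcome |010> occurs with probability 1/2.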